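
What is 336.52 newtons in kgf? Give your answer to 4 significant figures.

34.32 kilograms-force

1 N = 0.101972 kgf.
So 336.52 × 0.101972 ≈ 34.32 kgf.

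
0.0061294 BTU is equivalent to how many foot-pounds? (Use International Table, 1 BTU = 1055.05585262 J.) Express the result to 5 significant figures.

1 BTU = 778.169 foot-pounds.
So 0.0061294 × 778.169 ≈ 4.7697 ft·lbf.

4.7697 ft·lbf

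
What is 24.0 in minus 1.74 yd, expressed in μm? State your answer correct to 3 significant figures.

24.0 in = 609600 μm and 1.74 yd = 1.59106e+6 μm.
609600 − 1.59106e+6 ≈ -981000 μm.

-981000 μm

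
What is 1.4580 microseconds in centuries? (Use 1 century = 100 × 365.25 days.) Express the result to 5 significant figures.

1 microsecond = 3.16881e-16 centuries.
1.4580 × 3.16881e-16 ≈ 4.6201e-16 century.

4.6201e-16 century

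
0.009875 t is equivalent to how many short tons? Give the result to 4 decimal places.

0.0109 short ton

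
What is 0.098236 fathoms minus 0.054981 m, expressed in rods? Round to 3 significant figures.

0.0248 rod

0.098236 fathom = 0.0357222 rod and 0.054981 m = 0.0109324 rod.
0.0357222 − 0.0109324 ≈ 0.0248 rod.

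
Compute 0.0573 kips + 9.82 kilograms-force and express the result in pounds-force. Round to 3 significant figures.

0.0573 kip = 57.3000 lbf and 9.82 kgf = 21.6494 lbf.
57.3000 + 21.6494 ≈ 78.9 lbf.

78.9 lbf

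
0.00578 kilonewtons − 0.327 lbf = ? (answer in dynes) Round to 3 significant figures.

0.00578 kN = 578000 dyn and 0.327 lbf = 145457 dyn.
578000 − 145457 ≈ 433000 dyn.

433000 dynes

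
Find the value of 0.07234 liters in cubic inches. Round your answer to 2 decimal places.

1 liter = 61.0237 in³.
Thus 0.07234 × 61.0237 ≈ 4.41 in³.

4.41 cubic inches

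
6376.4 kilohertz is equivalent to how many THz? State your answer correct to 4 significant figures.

6.376 × 10^-6 THz

1 kilohertz = 1.00000 × 10^-9 THz.
Then 6376.4 × 1.00000 × 10^-9 ≈ 6.376 × 10^-6 THz.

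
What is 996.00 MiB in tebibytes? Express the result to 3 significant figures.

0.000950 TiB

1 MiB = 9.53674e-7 tebibytes.
Thus 996.00 × 9.53674e-7 ≈ 0.000950 TiB.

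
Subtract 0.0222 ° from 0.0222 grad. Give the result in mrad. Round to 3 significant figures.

0.0222 grad = 0.348717 mrad and 0.0222 ° = 0.387463 mrad.
0.348717 − 0.387463 ≈ -0.0387 mrad.

-0.0387 mrad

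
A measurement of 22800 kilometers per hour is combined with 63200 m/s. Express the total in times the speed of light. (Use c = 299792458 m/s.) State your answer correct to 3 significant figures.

22800 km/h = 2.11257e-5 c and 63200 m/s = 0.000210813 c.
2.11257e-5 + 0.000210813 ≈ 0.000232 c.

0.000232 times the speed of light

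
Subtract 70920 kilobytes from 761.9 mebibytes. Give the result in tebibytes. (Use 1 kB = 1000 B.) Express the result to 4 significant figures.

0.0006621 TiB

761.9 MiB = 0.000726604 TiB and 70920 kB = 6.45014 × 10^-5 TiB.
0.000726604 − 6.45014 × 10^-5 ≈ 0.0006621 TiB.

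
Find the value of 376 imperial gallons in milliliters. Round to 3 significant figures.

1 imp gal = 4546.09 milliliters.
Then 376 × 4546.09 ≈ 1.71e+6 mL.

1.71e+6 milliliters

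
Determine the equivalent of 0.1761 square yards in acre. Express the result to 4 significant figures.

3.638e-5 acre

1 square yard = 0.000206612 acre.
Then 0.1761 × 0.000206612 ≈ 3.638e-5 acre.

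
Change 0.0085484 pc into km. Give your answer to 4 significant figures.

1 pc = 3.08568 × 10^13 km.
So 0.0085484 × 3.08568 × 10^13 ≈ 2.638 × 10^11 km.

2.638 × 10^11 km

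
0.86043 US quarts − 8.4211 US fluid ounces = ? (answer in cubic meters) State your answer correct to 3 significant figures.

0.86043 US qt = 0.000814270 m³ and 8.4211 US fl oz = 0.000249042 m³.
0.000814270 − 0.000249042 ≈ 0.000565 m³.

0.000565 m³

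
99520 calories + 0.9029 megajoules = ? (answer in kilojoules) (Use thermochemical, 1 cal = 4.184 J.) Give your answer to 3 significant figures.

1320 kilojoules

99520 cal = 416.392 kJ and 0.9029 MJ = 902.900 kJ.
416.392 + 902.900 ≈ 1320 kJ.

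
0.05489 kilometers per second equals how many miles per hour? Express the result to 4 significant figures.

1 km/s = 2236.94 miles per hour.
Then 0.05489 × 2236.94 ≈ 122.8 mph.

122.8 miles per hour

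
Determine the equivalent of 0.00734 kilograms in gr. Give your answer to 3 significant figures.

113 gr

1 kilogram = 15432.4 grains.
0.00734 × 15432.4 ≈ 113 gr.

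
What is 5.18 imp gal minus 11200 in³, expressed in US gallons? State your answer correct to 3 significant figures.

-42.3 US gallons

5.18 imp gal = 6.22092 US gal and 11200 in³ = 48.4848 US gal.
6.22092 − 48.4848 ≈ -42.3 US gal.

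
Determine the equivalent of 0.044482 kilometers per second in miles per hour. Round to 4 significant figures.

1 kilometer per second = 2236.94 mph.
Then 0.044482 × 2236.94 ≈ 99.50 mph.

99.50 miles per hour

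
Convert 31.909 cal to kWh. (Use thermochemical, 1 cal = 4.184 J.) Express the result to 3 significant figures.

1 cal = 1.16222e-6 kilowatt-hours.
So 31.909 × 1.16222e-6 ≈ 3.71e-5 kWh.

3.71e-5 kWh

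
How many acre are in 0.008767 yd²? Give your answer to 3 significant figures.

1 yd² = 0.000206612 acre.
Then 0.008767 × 0.000206612 ≈ 1.81 × 10^-6 acre.

1.81 × 10^-6 acre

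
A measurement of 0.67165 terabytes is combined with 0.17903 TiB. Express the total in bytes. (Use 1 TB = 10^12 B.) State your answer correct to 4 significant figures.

8.685e+11 bytes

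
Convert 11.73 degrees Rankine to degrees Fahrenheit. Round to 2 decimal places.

°R = °F + 459.67.
Applying the formula gives -447.94 °F.

-447.94 °F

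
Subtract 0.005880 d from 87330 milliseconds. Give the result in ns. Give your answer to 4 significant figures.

-4.207e+11 ns

87330 ms = 8.73300e+10 ns and 0.005880 d = 5.08032e+11 ns.
8.73300e+10 − 5.08032e+11 ≈ -4.207e+11 ns.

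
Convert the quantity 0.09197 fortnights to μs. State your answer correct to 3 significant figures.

1.11 × 10^11 μs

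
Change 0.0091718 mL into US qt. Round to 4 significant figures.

9.692 × 10^-6 US qt

1 mL = 0.00105669 US quarts.
So 0.0091718 × 0.00105669 ≈ 9.692 × 10^-6 US qt.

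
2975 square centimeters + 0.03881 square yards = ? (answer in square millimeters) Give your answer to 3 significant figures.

330000 mm²

2975 cm² = 297500 mm² and 0.03881 yd² = 32450.1 mm².
297500 + 32450.1 ≈ 330000 mm².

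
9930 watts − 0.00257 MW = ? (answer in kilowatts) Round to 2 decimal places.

7.36 kW

9930 W = 9.93000 kW and 0.00257 MW = 2.57000 kW.
9.93000 − 2.57000 ≈ 7.36 kW.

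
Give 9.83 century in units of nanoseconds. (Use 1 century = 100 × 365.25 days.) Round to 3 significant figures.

1 century = 3.15576 × 10^18 nanoseconds.
Then 9.83 × 3.15576 × 10^18 ≈ 3.10 × 10^19 ns.

3.10 × 10^19 nanoseconds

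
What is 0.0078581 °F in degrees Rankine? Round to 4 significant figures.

459.7 degrees Rankine

°R = °F + 459.67.
Applying the formula gives 459.7 °R.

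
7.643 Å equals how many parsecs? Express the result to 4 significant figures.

2.477e-26 pc

1 Å = 3.24078e-27 parsecs.
Then 7.643 × 3.24078e-27 ≈ 2.477e-26 pc.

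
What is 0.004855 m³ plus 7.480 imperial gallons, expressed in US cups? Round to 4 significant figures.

164.3 US cups

0.004855 m³ = 20.5209 US cup and 7.480 imp gal = 143.730 US cup.
20.5209 + 143.730 ≈ 164.3 US cup.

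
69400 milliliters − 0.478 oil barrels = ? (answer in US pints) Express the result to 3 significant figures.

69400 mL = 146.668 US pt and 0.478 bbl = 160.608 US pt.
146.668 − 160.608 ≈ -13.9 US pt.

-13.9 US pt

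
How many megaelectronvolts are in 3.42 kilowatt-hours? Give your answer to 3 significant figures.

7.68 × 10^19 MeV

1 kWh = 2.24694 × 10^19 megaelectronvolts.
So 3.42 × 2.24694 × 10^19 ≈ 7.68 × 10^19 MeV.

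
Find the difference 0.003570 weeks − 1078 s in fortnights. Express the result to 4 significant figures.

0.0008938 fortnights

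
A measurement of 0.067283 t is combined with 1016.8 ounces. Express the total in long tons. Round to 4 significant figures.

0.067283 t = 0.0662204 long ton and 1016.8 oz = 0.0283705 long ton.
0.0662204 + 0.0283705 ≈ 0.09459 long ton.

0.09459 long tons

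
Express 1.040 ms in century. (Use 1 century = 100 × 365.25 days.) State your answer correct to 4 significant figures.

3.296e-13 century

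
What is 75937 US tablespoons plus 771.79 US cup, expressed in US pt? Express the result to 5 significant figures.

75937 US tbsp = 2373.03 US pt and 771.79 US cup = 385.895 US pt.
2373.03 + 385.895 ≈ 2758.9 US pt.

2758.9 US pt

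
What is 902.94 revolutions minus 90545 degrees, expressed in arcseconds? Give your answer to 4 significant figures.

8.442e+8 arcseconds

902.94 rev = 1.17021e+9 arcsec and 90545 ° = 3.25962e+8 arcsec.
1.17021e+9 − 3.25962e+8 ≈ 8.442e+8 arcsec.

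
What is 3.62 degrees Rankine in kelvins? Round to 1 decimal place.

°R = K × 9/5.
Applying the formula gives 2.0 K.

2.0 kelvins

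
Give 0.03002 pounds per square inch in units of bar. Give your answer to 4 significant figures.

0.002070 bar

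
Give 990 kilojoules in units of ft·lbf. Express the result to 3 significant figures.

730000 ft·lbf

1 kilojoule = 737.562 foot-pounds.
990 × 737.562 ≈ 730000 ft·lbf.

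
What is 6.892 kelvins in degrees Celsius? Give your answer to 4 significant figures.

-266.3 °C

K = °C + 273.15.
Applying the formula gives -266.3 °C.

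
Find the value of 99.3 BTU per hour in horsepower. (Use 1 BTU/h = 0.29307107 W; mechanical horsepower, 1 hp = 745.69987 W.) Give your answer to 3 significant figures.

1 BTU per hour = 0.000393015 hp.
Then 99.3 × 0.000393015 ≈ 0.0390 hp.

0.0390 horsepower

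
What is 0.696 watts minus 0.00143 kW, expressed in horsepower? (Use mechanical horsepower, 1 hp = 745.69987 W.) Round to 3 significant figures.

0.696 W = 0.000933351 hp and 0.00143 kW = 0.00191766 hp.
0.000933351 − 0.00191766 ≈ -0.000984 hp.

-0.000984 hp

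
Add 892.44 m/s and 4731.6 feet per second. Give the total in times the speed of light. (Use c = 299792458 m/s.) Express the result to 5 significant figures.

7.7875 × 10^-6 times the speed of light

892.44 m/s = 2.97686 × 10^-6 c and 4731.6 ft/s = 4.81063 × 10^-6 c.
2.97686 × 10^-6 + 4.81063 × 10^-6 ≈ 7.7875 × 10^-6 c.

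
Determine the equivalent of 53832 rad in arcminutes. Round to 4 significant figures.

1 radian = 3437.75 arcminutes.
Thus 53832 × 3437.75 ≈ 1.851e+8 arcmin.

1.851e+8 arcmin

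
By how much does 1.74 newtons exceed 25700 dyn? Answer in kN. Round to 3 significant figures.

0.00148 kilonewtons

1.74 N = 0.00174000 kN and 25700 dyn = 0.000257000 kN.
0.00174000 − 0.000257000 ≈ 0.00148 kN.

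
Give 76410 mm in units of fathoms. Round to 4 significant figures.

41.78 fathoms

1 millimeter = 0.000546807 fathom.
So 76410 × 0.000546807 ≈ 41.78 fathom.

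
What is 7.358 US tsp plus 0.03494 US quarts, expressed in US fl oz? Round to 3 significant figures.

2.34 US fl oz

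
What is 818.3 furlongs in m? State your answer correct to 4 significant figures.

1 furlong = 201.168 meters.
So 818.3 × 201.168 ≈ 164600 m.

164600 m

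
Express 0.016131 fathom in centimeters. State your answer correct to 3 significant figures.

1 fathom = 182.880 cm.
Thus 0.016131 × 182.880 ≈ 2.95 cm.

2.95 centimeters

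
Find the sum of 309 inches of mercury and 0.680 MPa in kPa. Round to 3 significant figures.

309 inHg = 1046.39 kPa and 0.680 MPa = 680.000 kPa.
1046.39 + 680.000 ≈ 1730 kPa.

1730 kPa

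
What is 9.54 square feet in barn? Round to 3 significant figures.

8.86 × 10^27 barns

1 ft² = 9.29030 × 10^26 barn.
9.54 × 9.29030 × 10^26 ≈ 8.86 × 10^27 barn.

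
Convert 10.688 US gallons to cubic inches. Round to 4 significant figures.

1 US gallon = 231.000 cubic inches.
So 10.688 × 231.000 ≈ 2469 in³.

2469 cubic inches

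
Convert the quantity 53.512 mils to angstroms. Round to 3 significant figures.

1 mil = 254000 Å.
So 53.512 × 254000 ≈ 1.36e+7 Å.

1.36e+7 Å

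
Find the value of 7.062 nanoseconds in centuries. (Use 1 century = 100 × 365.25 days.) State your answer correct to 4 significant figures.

2.238e-18 centuries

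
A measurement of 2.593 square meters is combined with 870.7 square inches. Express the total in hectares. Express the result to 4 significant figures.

2.593 m² = 0.000259300 ha and 870.7 in² = 5.61741 × 10^-5 ha.
0.000259300 + 5.61741 × 10^-5 ≈ 0.0003155 ha.

0.0003155 ha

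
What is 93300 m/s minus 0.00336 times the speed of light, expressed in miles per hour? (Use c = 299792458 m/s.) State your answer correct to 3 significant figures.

93300 m/s = 208706 mph and 0.00336 c = 2.25327e+6 mph.
208706 − 2.25327e+6 ≈ -2.04e+6 mph.

-2.04e+6 miles per hour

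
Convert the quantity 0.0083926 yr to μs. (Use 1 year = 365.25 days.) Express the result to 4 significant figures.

2.649e+11 μs

1 year = 3.15576e+13 μs.
Then 0.0083926 × 3.15576e+13 ≈ 2.649e+11 μs.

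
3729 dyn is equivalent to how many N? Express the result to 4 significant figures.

1 dyn = 1.00000 × 10^-5 newtons.
3729 × 1.00000 × 10^-5 ≈ 0.03729 N.

0.03729 N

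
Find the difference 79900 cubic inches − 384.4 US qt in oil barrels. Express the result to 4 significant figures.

5.947 bbl

79900 in³ = 8.23542 bbl and 384.4 US qt = 2.28810 bbl.
8.23542 − 2.28810 ≈ 5.947 bbl.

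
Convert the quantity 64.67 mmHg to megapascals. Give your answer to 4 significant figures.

1 mmHg = 0.000133322 MPa.
Then 64.67 × 0.000133322 ≈ 0.008622 MPa.

0.008622 megapascals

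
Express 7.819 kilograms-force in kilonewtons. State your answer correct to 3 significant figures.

1 kilogram-force = 0.00980665 kilonewtons.
Then 7.819 × 0.00980665 ≈ 0.0767 kN.

0.0767 kN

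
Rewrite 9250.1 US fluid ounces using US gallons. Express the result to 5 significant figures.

1 US fluid ounce = 0.00781250 US gallons.
Then 9250.1 × 0.00781250 ≈ 72.266 US gal.

72.266 US gallons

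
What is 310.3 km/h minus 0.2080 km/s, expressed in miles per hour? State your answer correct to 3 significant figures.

310.3 km/h = 192.811 mph and 0.2080 km/s = 465.283 mph.
192.811 − 465.283 ≈ -272 mph.

-272 mph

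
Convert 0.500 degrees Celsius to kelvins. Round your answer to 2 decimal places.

K = °C + 273.15.
Applying the formula gives 273.65 K.

273.65 K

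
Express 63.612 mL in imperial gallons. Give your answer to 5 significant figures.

1 mL = 0.000219969 imperial gallons.
Thus 63.612 × 0.000219969 ≈ 0.013993 imp gal.

0.013993 imp gal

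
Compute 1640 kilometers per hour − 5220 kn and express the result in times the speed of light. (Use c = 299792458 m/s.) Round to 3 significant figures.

-7.44e-6 c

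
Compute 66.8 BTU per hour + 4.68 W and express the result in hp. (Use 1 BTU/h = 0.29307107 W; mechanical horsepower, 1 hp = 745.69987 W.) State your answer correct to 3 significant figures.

0.0325 horsepower

66.8 BTU/h = 0.0262534 hp and 4.68 W = 0.00627598 hp.
0.0262534 + 0.00627598 ≈ 0.0325 hp.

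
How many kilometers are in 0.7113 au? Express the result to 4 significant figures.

1.064 × 10^8 kilometers

1 au = 1.49598 × 10^8 km.
0.7113 × 1.49598 × 10^8 ≈ 1.064 × 10^8 km.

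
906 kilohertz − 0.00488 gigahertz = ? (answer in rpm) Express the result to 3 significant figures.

-2.38 × 10^8 rpm

906 kHz = 5.43600 × 10^7 rpm and 0.00488 GHz = 2.92800 × 10^8 rpm.
5.43600 × 10^7 − 2.92800 × 10^8 ≈ -2.38 × 10^8 rpm.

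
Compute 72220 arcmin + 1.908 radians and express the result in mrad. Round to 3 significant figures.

72220 arcmin = 21007.9 mrad and 1.908 rad = 1908.00 mrad.
21007.9 + 1908.00 ≈ 22900 mrad.

22900 mrad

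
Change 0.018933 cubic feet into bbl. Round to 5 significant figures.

1 ft³ = 0.178108 oil barrels.
0.018933 × 0.178108 ≈ 0.0033721 bbl.

0.0033721 bbl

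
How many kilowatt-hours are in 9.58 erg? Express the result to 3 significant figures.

2.66e-13 kilowatt-hours

1 erg = 2.77778e-14 kWh.
Then 9.58 × 2.77778e-14 ≈ 2.66e-13 kWh.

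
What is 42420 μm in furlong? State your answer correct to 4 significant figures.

0.0002109 furlongs

1 micrometer = 4.97097e-9 furlongs.
Then 42420 × 4.97097e-9 ≈ 0.0002109 furlong.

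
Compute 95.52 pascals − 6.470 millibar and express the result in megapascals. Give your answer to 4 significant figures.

-0.0005515 MPa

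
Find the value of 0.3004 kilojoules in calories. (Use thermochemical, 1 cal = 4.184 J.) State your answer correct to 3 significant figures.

1 kJ = 239.006 calories.
Then 0.3004 × 239.006 ≈ 71.8 cal.

71.8 cal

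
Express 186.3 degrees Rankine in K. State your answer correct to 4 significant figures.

°R = K × 9/5.
Applying the formula gives 103.5 K.

103.5 K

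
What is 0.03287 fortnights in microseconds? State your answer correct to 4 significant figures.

3.976e+10 microseconds

1 fortnight = 1.20960e+12 microseconds.
So 0.03287 × 1.20960e+12 ≈ 3.976e+10 μs.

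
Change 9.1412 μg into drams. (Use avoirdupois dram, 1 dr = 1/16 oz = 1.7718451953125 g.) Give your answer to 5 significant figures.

5.1591 × 10^-6 drams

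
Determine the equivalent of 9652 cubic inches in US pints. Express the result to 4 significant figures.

1 cubic inch = 0.0346320 US pt.
9652 × 0.0346320 ≈ 334.3 US pt.

334.3 US pt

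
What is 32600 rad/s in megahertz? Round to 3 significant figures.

0.00519 MHz

1 radian per second = 1.59155 × 10^-7 megahertz.
32600 × 1.59155 × 10^-7 ≈ 0.00519 MHz.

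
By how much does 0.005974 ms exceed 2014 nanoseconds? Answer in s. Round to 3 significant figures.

3.96 × 10^-6 s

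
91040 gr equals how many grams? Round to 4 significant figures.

5899 g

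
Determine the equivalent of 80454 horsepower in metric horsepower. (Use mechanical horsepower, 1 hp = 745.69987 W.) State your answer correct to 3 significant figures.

81600 PS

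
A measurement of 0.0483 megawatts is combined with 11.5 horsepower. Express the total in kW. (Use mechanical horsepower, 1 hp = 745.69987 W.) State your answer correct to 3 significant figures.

56.9 kilowatts

0.0483 MW = 48.3000 kW and 11.5 hp = 8.57555 kW.
48.3000 + 8.57555 ≈ 56.9 kW.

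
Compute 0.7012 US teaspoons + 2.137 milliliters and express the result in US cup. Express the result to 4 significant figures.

0.02364 US cup

0.7012 US tsp = 0.0146083 US cup and 2.137 mL = 0.00903257 US cup.
0.0146083 + 0.00903257 ≈ 0.02364 US cup.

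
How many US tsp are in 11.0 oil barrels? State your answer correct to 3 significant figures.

355000 US teaspoons

1 oil barrel = 32256.0 US tsp.
11.0 × 32256.0 ≈ 355000 US tsp.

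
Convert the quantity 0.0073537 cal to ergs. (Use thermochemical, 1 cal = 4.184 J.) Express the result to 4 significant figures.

1 cal = 4.18400 × 10^7 erg.
Then 0.0073537 × 4.18400 × 10^7 ≈ 307700 erg.

307700 erg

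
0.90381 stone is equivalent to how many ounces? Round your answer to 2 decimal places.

1 st = 224.000 ounces.
0.90381 × 224.000 ≈ 202.45 oz.

202.45 oz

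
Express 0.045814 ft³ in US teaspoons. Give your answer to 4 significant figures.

263.2 US teaspoons

1 cubic foot = 5745.04 US tsp.
0.045814 × 5745.04 ≈ 263.2 US tsp.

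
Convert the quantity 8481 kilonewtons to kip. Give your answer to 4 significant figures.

1 kilonewton = 0.224809 kips.
8481 × 0.224809 ≈ 1907 kip.

1907 kip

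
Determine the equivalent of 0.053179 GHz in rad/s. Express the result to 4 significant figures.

3.341 × 10^8 radians per second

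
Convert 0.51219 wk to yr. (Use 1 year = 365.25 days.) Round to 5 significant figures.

0.0098161 yr

1 wk = 0.0191650 yr.
So 0.51219 × 0.0191650 ≈ 0.0098161 yr.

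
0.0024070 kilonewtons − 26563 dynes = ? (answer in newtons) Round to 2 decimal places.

0.0024070 kN = 2.40700 N and 26563 dyn = 0.265630 N.
2.40700 − 0.265630 ≈ 2.14 N.

2.14 newtons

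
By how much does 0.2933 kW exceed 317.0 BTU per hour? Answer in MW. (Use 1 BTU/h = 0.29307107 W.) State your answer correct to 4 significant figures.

0.2933 kW = 0.000293300 MW and 317.0 BTU/h = 9.29035 × 10^-5 MW.
0.000293300 − 9.29035 × 10^-5 ≈ 0.0002004 MW.

0.0002004 MW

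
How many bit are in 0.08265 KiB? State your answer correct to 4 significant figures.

677.1 bit

1 KiB = 8192.00 bit.
0.08265 × 8192.00 ≈ 677.1 bit.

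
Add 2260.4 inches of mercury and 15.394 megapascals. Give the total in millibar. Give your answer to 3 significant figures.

2260.4 inHg = 76545.9 mbar and 15.394 MPa = 153940 mbar.
76545.9 + 153940 ≈ 230000 mbar.

230000 mbar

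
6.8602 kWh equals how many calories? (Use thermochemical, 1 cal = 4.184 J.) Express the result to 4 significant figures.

1 kWh = 860421 calories.
6.8602 × 860421 ≈ 5.903 × 10^6 cal.

5.903 × 10^6 cal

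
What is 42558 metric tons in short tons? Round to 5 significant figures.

46912 short ton

1 t = 1.10231 short ton.
Thus 42558 × 1.10231 ≈ 46912 short ton.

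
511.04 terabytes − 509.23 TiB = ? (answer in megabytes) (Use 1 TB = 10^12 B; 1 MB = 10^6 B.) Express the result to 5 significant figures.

-4.8864 × 10^7 megabytes

511.04 TB = 5.11040 × 10^8 MB and 509.23 TiB = 5.59904 × 10^8 MB.
5.11040 × 10^8 − 5.59904 × 10^8 ≈ -4.8864 × 10^7 MB.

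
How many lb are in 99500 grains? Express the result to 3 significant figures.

14.2 lb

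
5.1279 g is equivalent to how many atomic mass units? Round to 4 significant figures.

3.088e+24 atomic mass units

1 gram = 6.02214e+23 atomic mass units.
So 5.1279 × 6.02214e+23 ≈ 3.088e+24 u.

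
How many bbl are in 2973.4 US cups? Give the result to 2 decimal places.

4.42 oil barrels

1 US cup = 0.00148810 bbl.
2973.4 × 0.00148810 ≈ 4.42 bbl.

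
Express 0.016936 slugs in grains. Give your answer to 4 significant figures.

1 slug = 225218 gr.
Thus 0.016936 × 225218 ≈ 3814 gr.

3814 grains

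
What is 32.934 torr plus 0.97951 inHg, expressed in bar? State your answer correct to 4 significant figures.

32.934 torr = 0.0439084 bar and 0.97951 inHg = 0.0331700 bar.
0.0439084 + 0.0331700 ≈ 0.07708 bar.

0.07708 bar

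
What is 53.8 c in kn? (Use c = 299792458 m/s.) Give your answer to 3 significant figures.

3.14e+10 knots

1 c = 5.82750e+8 kn.
So 53.8 × 5.82750e+8 ≈ 3.14e+10 kn.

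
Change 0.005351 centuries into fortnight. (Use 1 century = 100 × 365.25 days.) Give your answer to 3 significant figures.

1 century = 2608.93 fortnight.
0.005351 × 2608.93 ≈ 14.0 fortnight.

14.0 fortnights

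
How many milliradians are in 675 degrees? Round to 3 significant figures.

11800 mrad

1 degree = 17.4533 mrad.
So 675 × 17.4533 ≈ 11800 mrad.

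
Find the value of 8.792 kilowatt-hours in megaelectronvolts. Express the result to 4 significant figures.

1.976 × 10^20 megaelectronvolts

1 kilowatt-hour = 2.24694 × 10^19 MeV.
Thus 8.792 × 2.24694 × 10^19 ≈ 1.976 × 10^20 MeV.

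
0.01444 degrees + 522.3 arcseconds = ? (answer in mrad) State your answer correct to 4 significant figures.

2.784 milliradians

0.01444 ° = 0.252026 mrad and 522.3 arcsec = 2.53218 mrad.
0.252026 + 2.53218 ≈ 2.784 mrad.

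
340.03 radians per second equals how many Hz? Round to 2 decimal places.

54.12 Hz

1 radian per second = 0.159155 hertz.
So 340.03 × 0.159155 ≈ 54.12 Hz.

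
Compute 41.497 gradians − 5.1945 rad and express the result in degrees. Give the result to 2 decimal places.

41.497 grad = 37.3473 ° and 5.1945 rad = 297.623 °.
37.3473 − 297.623 ≈ -260.28 °.

-260.28 °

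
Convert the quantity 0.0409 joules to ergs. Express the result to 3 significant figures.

409000 ergs

1 joule = 1.00000 × 10^7 ergs.
Thus 0.0409 × 1.00000 × 10^7 ≈ 409000 erg.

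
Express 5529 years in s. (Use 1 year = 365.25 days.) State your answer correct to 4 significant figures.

1 year = 3.15576 × 10^7 seconds.
Then 5529 × 3.15576 × 10^7 ≈ 1.745 × 10^11 s.

1.745 × 10^11 seconds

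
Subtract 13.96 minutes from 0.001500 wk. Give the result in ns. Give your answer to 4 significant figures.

0.001500 wk = 9.07200e+11 ns and 13.96 min = 8.37600e+11 ns.
9.07200e+11 − 8.37600e+11 ≈ 6.960e+10 ns.

6.960e+10 ns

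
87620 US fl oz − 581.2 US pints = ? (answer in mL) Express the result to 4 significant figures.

2.316e+6 mL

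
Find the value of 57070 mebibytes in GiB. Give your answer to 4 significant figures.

1 MiB = 0.0009765625 gibibytes.
So 57070 × 0.0009765625 ≈ 55.73 GiB.

55.73 gibibytes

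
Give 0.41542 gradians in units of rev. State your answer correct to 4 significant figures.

1 gradian = 0.00250000 revolutions.
Then 0.41542 × 0.00250000 ≈ 0.001039 rev.

0.001039 rev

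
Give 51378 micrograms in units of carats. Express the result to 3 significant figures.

1 microgram = 5.00000e-6 carats.
So 51378 × 5.00000e-6 ≈ 0.257 ct.

0.257 carats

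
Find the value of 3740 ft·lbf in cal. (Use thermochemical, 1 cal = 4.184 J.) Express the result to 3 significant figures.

1 foot-pound = 0.324048 calories.
Then 3740 × 0.324048 ≈ 1210 cal.

1210 calories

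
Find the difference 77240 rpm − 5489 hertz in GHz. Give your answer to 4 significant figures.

-4.202e-6 GHz

77240 rpm = 1.28733e-6 GHz and 5489 Hz = 5.48900e-6 GHz.
1.28733e-6 − 5.48900e-6 ≈ -4.202e-6 GHz.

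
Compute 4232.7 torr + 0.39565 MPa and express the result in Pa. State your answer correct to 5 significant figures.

4232.7 torr = 564314 Pa and 0.39565 MPa = 395650 Pa.
564314 + 395650 ≈ 959960 Pa.

959960 Pa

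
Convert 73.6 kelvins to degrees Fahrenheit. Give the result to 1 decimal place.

-327.2 °F

K = (°F + 459.67) × 5/9.
Applying the formula gives -327.2 °F.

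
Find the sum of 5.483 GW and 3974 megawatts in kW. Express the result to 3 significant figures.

5.483 GW = 5.48300 × 10^6 kW and 3974 MW = 3.97400 × 10^6 kW.
5.48300 × 10^6 + 3.97400 × 10^6 ≈ 9.46 × 10^6 kW.

9.46 × 10^6 kilowatts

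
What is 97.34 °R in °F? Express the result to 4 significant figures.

-362.3 degrees Fahrenheit

°R = °F + 459.67.
Applying the formula gives -362.3 °F.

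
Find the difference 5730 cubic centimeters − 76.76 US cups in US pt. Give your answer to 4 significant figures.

-26.27 US pt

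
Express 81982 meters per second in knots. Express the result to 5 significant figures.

159360 knots

1 m/s = 1.94384 kn.
81982 × 1.94384 ≈ 159360 kn.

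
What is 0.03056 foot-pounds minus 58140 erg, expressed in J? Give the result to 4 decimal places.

0.03056 ft·lbf = 0.0414338 J and 58140 erg = 0.00581400 J.
0.0414338 − 0.00581400 ≈ 0.0356 J.

0.0356 J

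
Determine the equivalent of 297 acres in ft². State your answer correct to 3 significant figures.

1 acre = 43560.0 ft².
Then 297 × 43560.0 ≈ 1.29e+7 ft².

1.29e+7 ft²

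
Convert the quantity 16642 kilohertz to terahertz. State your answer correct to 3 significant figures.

1 kilohertz = 1.00000e-9 terahertz.
Then 16642 × 1.00000e-9 ≈ 1.66e-5 THz.

1.66e-5 terahertz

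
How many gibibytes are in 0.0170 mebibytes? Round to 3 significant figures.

1.66e-5 gibibytes

1 mebibyte = 0.0009765625 gibibytes.
0.0170 × 0.0009765625 ≈ 1.66e-5 GiB.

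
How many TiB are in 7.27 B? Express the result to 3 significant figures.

1 B = 9.09495e-13 tebibytes.
Then 7.27 × 9.09495e-13 ≈ 6.61e-12 TiB.

6.61e-12 TiB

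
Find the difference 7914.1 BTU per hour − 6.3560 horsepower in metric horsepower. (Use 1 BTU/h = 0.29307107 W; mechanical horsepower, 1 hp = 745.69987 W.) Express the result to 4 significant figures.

-3.291 metric horsepower

7914.1 BTU/h = 3.15350 PS and 6.3560 hp = 6.44416 PS.
3.15350 − 6.44416 ≈ -3.291 PS.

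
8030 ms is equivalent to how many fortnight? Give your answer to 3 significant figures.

1 ms = 8.26720 × 10^-10 fortnight.
So 8030 × 8.26720 × 10^-10 ≈ 6.64 × 10^-6 fortnight.

6.64 × 10^-6 fortnight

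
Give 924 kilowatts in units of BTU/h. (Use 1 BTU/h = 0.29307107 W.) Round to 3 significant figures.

3.15 × 10^6 BTU per hour

1 kW = 3412.14 BTU per hour.
Thus 924 × 3412.14 ≈ 3.15 × 10^6 BTU/h.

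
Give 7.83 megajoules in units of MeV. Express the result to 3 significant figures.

4.89e+19 MeV

1 MJ = 6.24151e+18 megaelectronvolts.
7.83 × 6.24151e+18 ≈ 4.89e+19 MeV.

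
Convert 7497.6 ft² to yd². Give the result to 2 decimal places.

1 ft² = 0.111111 square yards.
So 7497.6 × 0.111111 ≈ 833.07 yd².

833.07 yd²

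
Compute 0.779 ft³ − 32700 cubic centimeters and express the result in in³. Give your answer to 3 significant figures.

-649 in³

0.779 ft³ = 1346.11 in³ and 32700 cm³ = 1995.48 in³.
1346.11 − 1995.48 ≈ -649 in³.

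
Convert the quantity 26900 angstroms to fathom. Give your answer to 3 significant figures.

1.47 × 10^-6 fathoms

1 Å = 5.46807 × 10^-11 fathom.
So 26900 × 5.46807 × 10^-11 ≈ 1.47 × 10^-6 fathom.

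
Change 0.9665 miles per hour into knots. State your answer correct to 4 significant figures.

0.8399 knots

1 mph = 0.868976 kn.
So 0.9665 × 0.868976 ≈ 0.8399 kn.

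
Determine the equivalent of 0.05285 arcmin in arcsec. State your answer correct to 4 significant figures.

1 arcmin = 60.0000 arcsec.
Then 0.05285 × 60.0000 ≈ 3.171 arcsec.

3.171 arcsec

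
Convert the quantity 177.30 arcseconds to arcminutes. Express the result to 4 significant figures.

2.955 arcmin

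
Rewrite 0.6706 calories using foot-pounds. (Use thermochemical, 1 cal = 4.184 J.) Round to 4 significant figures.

1 cal = 3.08596 foot-pounds.
0.6706 × 3.08596 ≈ 2.069 ft·lbf.

2.069 ft·lbf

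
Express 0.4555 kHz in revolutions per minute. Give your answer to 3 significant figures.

27300 rpm

1 kHz = 60000.0 rpm.
0.4555 × 60000.0 ≈ 27300 rpm.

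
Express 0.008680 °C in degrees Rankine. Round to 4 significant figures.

491.7 °R

°R = (°C + 273.15) × 9/5.
Applying the formula gives 491.7 °R.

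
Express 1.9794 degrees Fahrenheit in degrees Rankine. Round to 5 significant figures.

461.65 degrees Rankine

°R = °F + 459.67.
Applying the formula gives 461.65 °R.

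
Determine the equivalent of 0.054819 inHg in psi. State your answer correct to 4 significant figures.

1 inHg = 0.491154 psi.
Thus 0.054819 × 0.491154 ≈ 0.02692 psi.

0.02692 pounds per square inch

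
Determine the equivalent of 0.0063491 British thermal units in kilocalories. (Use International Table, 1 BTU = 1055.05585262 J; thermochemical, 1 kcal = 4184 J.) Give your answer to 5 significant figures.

0.0016010 kcal

1 British thermal unit = 0.252164 kcal.
Thus 0.0063491 × 0.252164 ≈ 0.0016010 kcal.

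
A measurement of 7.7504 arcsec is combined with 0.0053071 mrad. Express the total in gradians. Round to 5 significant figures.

7.7504 arcsec = 0.00239210 grad and 0.0053071 mrad = 0.000337860 grad.
0.00239210 + 0.000337860 ≈ 0.0027300 grad.

0.0027300 gradians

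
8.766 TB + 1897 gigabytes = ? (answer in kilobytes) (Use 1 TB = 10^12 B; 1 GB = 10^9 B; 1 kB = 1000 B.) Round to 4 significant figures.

1.066 × 10^10 kilobytes

8.766 TB = 8.76600 × 10^9 kB and 1897 GB = 1.89700 × 10^9 kB.
8.76600 × 10^9 + 1.89700 × 10^9 ≈ 1.066 × 10^10 kB.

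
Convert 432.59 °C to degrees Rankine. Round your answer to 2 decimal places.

°R = (°C + 273.15) × 9/5.
Applying the formula gives 1270.33 °R.

1270.33 °R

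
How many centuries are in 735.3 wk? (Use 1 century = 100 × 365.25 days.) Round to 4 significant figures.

1 wk = 0.000191650 centuries.
Then 735.3 × 0.000191650 ≈ 0.1409 century.

0.1409 century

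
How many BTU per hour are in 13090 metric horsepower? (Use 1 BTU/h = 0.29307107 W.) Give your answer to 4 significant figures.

3.285e+7 BTU/h

1 metric horsepower = 2509.63 BTU/h.
13090 × 2509.63 ≈ 3.285e+7 BTU/h.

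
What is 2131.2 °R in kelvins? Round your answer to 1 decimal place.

°R = K × 9/5.
Applying the formula gives 1184.0 K.

1184.0 kelvins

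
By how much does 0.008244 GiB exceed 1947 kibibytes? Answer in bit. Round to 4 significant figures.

5.487e+7 bits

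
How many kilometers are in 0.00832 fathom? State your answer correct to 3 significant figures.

1 fathom = 0.00182880 kilometers.
Then 0.00832 × 0.00182880 ≈ 1.52e-5 km.

1.52e-5 km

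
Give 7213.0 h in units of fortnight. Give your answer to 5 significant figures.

1 h = 0.00297619 fortnight.
Thus 7213.0 × 0.00297619 ≈ 21.467 fortnight.

21.467 fortnight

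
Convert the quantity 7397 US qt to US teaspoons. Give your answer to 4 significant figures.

1.420 × 10^6 US tsp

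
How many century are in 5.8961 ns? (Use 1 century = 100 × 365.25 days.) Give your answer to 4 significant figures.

1.868 × 10^-18 century

1 ns = 3.16881 × 10^-19 century.
Thus 5.8961 × 3.16881 × 10^-19 ≈ 1.868 × 10^-18 century.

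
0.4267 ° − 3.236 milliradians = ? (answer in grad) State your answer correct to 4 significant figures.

0.2681 gradians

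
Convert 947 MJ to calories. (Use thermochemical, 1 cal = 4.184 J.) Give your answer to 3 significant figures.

1 megajoule = 239006 cal.
Then 947 × 239006 ≈ 2.26e+8 cal.

2.26e+8 cal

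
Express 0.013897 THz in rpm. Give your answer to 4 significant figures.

8.338e+11 revolutions per minute

1 terahertz = 6.00000e+13 revolutions per minute.
Thus 0.013897 × 6.00000e+13 ≈ 8.338e+11 rpm.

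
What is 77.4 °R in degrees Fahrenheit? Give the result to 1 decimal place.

°R = °F + 459.67.
Applying the formula gives -382.3 °F.

-382.3 degrees Fahrenheit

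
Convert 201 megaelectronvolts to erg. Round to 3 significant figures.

0.000322 erg

1 megaelectronvolt = 1.60218e-6 ergs.
So 201 × 1.60218e-6 ≈ 0.000322 erg.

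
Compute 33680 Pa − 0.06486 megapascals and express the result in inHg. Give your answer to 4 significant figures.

-9.207 inches of mercury

33680 Pa = 9.94570 inHg and 0.06486 MPa = 19.1531 inHg.
9.94570 − 19.1531 ≈ -9.207 inHg.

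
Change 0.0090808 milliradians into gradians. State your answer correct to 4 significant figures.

0.0005781 grad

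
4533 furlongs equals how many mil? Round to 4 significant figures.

3.590e+10 mils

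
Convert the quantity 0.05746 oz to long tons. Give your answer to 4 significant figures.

1.603e-6 long tons

1 ounce = 2.79018e-5 long ton.
0.05746 × 2.79018e-5 ≈ 1.603e-6 long ton.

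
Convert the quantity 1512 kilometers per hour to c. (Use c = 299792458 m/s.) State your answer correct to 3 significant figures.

1.40e-6 c

1 km/h = 9.26567e-10 times the speed of light.
Thus 1512 × 9.26567e-10 ≈ 1.40e-6 c.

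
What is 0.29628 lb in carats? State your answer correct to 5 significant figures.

671.95 carats

1 lb = 2267.96 ct.
So 0.29628 × 2267.96 ≈ 671.95 ct.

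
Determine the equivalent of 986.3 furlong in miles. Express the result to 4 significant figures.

123.3 mi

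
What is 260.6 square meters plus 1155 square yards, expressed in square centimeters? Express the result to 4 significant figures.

260.6 m² = 2.60600e+6 cm² and 1155 yd² = 9.65727e+6 cm².
2.60600e+6 + 9.65727e+6 ≈ 1.226e+7 cm².

1.226e+7 square centimeters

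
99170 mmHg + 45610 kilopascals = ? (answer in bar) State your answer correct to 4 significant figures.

99170 mmHg = 132.216 bar and 45610 kPa = 456.100 bar.
132.216 + 456.100 ≈ 588.3 bar.

588.3 bar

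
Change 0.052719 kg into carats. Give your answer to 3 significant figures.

264 carats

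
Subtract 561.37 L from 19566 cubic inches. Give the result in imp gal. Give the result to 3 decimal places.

19566 in³ = 70.52858 imp gal and 561.37 L = 123.4841 imp gal.
70.52858 − 123.4841 ≈ -52.956 imp gal.

-52.956 imp gal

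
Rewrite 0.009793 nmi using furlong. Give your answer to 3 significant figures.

0.0902 furlong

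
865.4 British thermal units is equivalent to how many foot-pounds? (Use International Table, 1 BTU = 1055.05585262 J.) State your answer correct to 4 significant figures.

673400 foot-pounds

1 British thermal unit = 778.169 ft·lbf.
So 865.4 × 778.169 ≈ 673400 ft·lbf.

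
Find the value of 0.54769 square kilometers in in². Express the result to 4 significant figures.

8.489e+8 square inches

1 square kilometer = 1.55000e+9 in².
So 0.54769 × 1.55000e+9 ≈ 8.489e+8 in².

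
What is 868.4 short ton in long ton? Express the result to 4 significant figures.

1 short ton = 0.892857 long ton.
Thus 868.4 × 0.892857 ≈ 775.4 long ton.

775.4 long tons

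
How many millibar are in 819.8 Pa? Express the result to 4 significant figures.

8.198 millibar

1 pascal = 0.0100000 mbar.
So 819.8 × 0.0100000 ≈ 8.198 mbar.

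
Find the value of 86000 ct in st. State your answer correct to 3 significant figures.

1 carat = 3.14946e-5 stone.
86000 × 3.14946e-5 ≈ 2.71 st.

2.71 st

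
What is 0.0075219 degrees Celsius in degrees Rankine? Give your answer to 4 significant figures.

°R = (°C + 273.15) × 9/5.
Applying the formula gives 491.7 °R.

491.7 °R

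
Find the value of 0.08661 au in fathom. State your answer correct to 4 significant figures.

1 au = 8.18011e+10 fathom.
Thus 0.08661 × 8.18011e+10 ≈ 7.085e+9 fathom.

7.085e+9 fathoms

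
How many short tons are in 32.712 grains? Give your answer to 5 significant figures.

2.3366e-6 short tons

1 grain = 7.14286e-8 short ton.
So 32.712 × 7.14286e-8 ≈ 2.3366e-6 short ton.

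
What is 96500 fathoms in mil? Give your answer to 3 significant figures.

6.95 × 10^9 mil

1 fathom = 72000.0 mil.
Thus 96500 × 72000.0 ≈ 6.95 × 10^9 mil.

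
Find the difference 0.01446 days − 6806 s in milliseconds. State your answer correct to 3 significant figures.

-5.56 × 10^6 milliseconds

0.01446 d = 1.24934 × 10^6 ms and 6806 s = 6.80600 × 10^6 ms.
1.24934 × 10^6 − 6.80600 × 10^6 ≈ -5.56 × 10^6 ms.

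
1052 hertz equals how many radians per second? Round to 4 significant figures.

1 hertz = 6.28319 radians per second.
1052 × 6.28319 ≈ 6610 rad/s.

6610 rad/s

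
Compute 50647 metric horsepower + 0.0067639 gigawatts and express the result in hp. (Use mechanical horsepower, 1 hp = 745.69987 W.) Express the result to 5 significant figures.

59025 horsepower

50647 PS = 49954.2 hp and 0.0067639 GW = 9070.54 hp.
49954.2 + 9070.54 ≈ 59025 hp.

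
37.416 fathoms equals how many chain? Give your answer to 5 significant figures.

3.4015 chains

1 fathom = 0.0909091 chains.
Thus 37.416 × 0.0909091 ≈ 3.4015 chain.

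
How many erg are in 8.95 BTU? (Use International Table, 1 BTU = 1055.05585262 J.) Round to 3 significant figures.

9.44 × 10^10 ergs

1 British thermal unit = 1.05506 × 10^10 erg.
Thus 8.95 × 1.05506 × 10^10 ≈ 9.44 × 10^10 erg.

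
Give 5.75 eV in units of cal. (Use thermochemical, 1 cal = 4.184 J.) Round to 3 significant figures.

2.20e-19 calories

1 electronvolt = 3.82929e-20 calories.
Then 5.75 × 3.82929e-20 ≈ 2.20e-19 cal.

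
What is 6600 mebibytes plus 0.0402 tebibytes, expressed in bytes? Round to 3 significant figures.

5.11e+10 B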